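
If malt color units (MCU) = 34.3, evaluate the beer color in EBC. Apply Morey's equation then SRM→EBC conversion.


SRM = 1.4922·MCU^0.6859;  EBC = SRM·1.97
SRM = 1.4922·34.3^0.6859 = 16.8611
EBC = 16.8611·1.97

33.2163 EBC


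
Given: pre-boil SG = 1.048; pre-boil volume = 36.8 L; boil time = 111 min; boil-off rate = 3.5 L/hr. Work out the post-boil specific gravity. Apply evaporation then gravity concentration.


V_post = V_pre − rate·(t/60);  SG_post = 1 + (SG_pre−1)·V_pre/V_post
V_post = 36.8 − 3.5·(111/60) = 30.3250
SG_post = 1 + (1.048 − 1)·36.8/30.3250

1.0582


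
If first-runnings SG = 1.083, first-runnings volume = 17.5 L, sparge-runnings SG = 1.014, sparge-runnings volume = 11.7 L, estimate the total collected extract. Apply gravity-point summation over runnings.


total = Σ (SG_i − 1)·1000·V_i
first = (1.083 − 1)·1000·17.5 = 1452.5000
sparge = (1.014 − 1)·1000·11.7 = 163.8000
total = 1452.5000 + 163.8000

1616.3000 gravity·L


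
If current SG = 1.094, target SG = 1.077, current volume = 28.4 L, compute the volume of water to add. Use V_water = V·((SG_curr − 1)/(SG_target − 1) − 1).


V_water = 28.4·((1.094 − 1)/(1.077 − 1) − 1)

6.2701 L


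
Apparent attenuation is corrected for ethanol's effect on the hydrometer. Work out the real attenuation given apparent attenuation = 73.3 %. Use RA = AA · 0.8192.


RA = 73.3 · 0.8192

60.0474 %


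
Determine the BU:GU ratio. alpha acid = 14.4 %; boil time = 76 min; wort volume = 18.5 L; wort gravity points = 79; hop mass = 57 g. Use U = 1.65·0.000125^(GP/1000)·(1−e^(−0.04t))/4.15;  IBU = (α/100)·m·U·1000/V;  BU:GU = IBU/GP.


U = 1.65·0.000125^(79/1000)·(1−e^(−0.04·76))/4.15 = 0.1861
IBU = (14.4/100)·57·0.1861·1000/18.5 = 82.5790
BU:GU = 82.5790/79

1.0453


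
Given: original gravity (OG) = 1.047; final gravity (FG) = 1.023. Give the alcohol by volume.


ABV = (OG − FG) · 131.25
ABV = (1.047 − 1.023) · 131.25

3.1500 % ABV


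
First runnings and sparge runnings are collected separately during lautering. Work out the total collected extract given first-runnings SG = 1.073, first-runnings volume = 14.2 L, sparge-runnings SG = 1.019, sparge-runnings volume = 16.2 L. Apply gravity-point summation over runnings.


total = Σ (SG_i − 1)·1000·V_i
first = (1.073 − 1)·1000·14.2 = 1036.6000
sparge = (1.019 − 1)·1000·16.2 = 307.8000
total = 1036.6000 + 307.8000

1344.4000 gravity·L


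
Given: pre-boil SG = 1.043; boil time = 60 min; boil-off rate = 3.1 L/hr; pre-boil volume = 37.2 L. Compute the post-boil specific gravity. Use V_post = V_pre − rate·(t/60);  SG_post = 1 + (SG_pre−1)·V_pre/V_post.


V_post = 37.2 − 3.1·(60/60) = 34.1000
SG_post = 1 + (1.043 − 1)·37.2/34.1000

1.0469


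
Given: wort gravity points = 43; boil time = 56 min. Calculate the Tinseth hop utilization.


U = 1.65·0.000125^(GP/1000) · (1 − e^(−0.04·t))/4.15
bigness = 1.65·0.000125^(43/1000) = 1.1211
boil_factor = (1 − e^(−0.04·56))/4.15 = 0.2153
U = 1.1211 · 0.2153

0.2414


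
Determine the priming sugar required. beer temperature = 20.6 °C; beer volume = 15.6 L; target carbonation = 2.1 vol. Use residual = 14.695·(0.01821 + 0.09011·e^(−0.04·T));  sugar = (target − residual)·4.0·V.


residual = 14.695·(0.01821 + 0.09011·e^(−0.04·20.6)) = 0.8485
sugar = (2.1 − 0.8485)·4.0·15.6

78.0953 g


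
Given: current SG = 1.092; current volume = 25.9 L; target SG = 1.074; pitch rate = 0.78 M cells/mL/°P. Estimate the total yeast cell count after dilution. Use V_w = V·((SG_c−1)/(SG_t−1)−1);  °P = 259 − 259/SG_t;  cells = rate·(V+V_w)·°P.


V_w = 25.9·((1.092−1)/(1.074−1)−1) = 6.3000
V_final = 25.9 + 6.3000 = 32.2000
°P = 259 − 259/1.074 = 17.8454
cells = 0.78·32.2000·17.8454

448.2060 billion cells


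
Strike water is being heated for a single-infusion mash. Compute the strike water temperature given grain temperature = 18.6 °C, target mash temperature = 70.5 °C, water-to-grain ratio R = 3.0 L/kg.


T_strike = (0.41/R)·(T_mash − T_grain) + T_mash
T_strike = (0.41/3.0)·(70.5 − 18.6) + 70.5

77.5930 °C


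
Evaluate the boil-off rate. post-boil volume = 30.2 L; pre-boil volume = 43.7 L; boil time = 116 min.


rate = (V_pre − V_post) / (t_min/60)
rate = (43.7 − 30.2) / (116/60)

6.9828 L/hr


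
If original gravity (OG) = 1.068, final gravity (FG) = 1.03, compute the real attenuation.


AA = (OG−FG)/(OG−1)·100;  RA = AA·0.8192
AA = (1.068 − 1.03)/(1.068 − 1)·100 = 55.8824
RA = 55.8824·0.8192

45.7788 %


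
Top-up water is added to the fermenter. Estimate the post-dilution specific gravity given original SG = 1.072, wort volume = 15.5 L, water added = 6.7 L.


SG_new = 1 + (SG_old − 1)·V_old/(V_old + V_water)
pts = (1.072 − 1)·1000·15.5/(15.5 + 6.7) = 50.2703
SG_new = 1 + 50.2703/1000

1.0503


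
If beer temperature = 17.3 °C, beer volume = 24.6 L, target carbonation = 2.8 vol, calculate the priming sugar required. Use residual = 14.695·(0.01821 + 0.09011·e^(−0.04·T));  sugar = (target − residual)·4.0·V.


residual = 14.695·(0.01821 + 0.09011·e^(−0.04·17.3)) = 0.9304
sugar = (2.8 − 0.9304)·4.0·24.6

183.9648 g


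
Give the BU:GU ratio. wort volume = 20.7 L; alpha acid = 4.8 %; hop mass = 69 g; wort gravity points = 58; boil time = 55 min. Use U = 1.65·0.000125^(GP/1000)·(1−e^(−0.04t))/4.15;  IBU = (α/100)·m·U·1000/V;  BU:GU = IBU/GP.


U = 1.65·0.000125^(58/1000)·(1−e^(−0.04·55))/4.15 = 0.2099
IBU = (4.8/100)·69·0.2099·1000/20.7 = 33.5873
BU:GU = 33.5873/58

0.5791


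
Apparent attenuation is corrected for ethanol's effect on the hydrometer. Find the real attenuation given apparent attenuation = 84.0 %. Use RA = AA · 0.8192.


RA = 84.0 · 0.8192

68.8128 %


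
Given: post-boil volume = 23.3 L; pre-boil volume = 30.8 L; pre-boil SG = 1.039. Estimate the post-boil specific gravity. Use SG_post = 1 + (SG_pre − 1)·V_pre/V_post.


pts_pre = (1.039 − 1)·1000 = 39.0000
pts_post = 39.0000·30.8/23.3 = 51.5536
SG_post = 1 + 51.5536/1000

1.0516


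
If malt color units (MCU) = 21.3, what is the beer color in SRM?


SRM = 1.4922 · MCU^0.6859
SRM = 1.4922 · 21.3^0.6859

12.1608 SRM


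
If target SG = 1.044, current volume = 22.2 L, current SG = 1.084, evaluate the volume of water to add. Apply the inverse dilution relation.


V_water = V·((SG_curr − 1)/(SG_target − 1) − 1)
V_water = 22.2·((1.084 − 1)/(1.044 − 1) − 1)

20.1818 L


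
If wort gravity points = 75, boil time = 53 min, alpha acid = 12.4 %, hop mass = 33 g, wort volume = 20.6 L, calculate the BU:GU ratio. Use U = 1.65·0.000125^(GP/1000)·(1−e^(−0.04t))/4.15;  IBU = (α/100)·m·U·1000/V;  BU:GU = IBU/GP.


U = 1.65·0.000125^(75/1000)·(1−e^(−0.04·53))/4.15 = 0.1783
IBU = (12.4/100)·33·0.1783·1000/20.6 = 35.4193
BU:GU = 35.4193/75

0.4723


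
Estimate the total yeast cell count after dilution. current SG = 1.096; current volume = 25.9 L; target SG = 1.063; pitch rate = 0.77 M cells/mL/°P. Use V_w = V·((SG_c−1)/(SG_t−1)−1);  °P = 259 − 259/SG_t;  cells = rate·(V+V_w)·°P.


V_w = 25.9·((1.096−1)/(1.063−1)−1) = 13.5667
V_final = 25.9 + 13.5667 = 39.4667
°P = 259 − 259/1.063 = 15.3500
cells = 0.77·39.4667·15.3500

466.4748 billion cells


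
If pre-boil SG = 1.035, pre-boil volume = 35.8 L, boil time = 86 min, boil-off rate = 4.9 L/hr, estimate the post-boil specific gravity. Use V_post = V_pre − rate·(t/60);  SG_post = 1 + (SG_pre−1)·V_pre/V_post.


V_post = 35.8 − 4.9·(86/60) = 28.7767
SG_post = 1 + (1.035 − 1)·35.8/28.7767

1.0435


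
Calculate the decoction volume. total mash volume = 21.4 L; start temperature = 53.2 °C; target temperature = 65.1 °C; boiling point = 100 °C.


V_dec = V_total·(T_target − T_start)/(T_boil − T_start)
V_dec = 21.4·(65.1 − 53.2)/(100 − 53.2)

5.4415 L


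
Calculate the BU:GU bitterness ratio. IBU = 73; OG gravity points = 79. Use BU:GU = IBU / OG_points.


BU:GU = 73 / 79

0.9241


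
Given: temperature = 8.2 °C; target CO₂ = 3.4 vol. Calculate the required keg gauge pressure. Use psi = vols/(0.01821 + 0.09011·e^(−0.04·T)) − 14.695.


psi = 3.4/(0.01821 + 0.09011·e^(−0.04·8.2)) − 14.695

26.2088 psi


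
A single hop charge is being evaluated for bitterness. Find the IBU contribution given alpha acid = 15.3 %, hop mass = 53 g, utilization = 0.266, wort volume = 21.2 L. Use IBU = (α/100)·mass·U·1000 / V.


IBU = (15.3/100)·53·0.266·1000 / 21.2

101.7450 IBU


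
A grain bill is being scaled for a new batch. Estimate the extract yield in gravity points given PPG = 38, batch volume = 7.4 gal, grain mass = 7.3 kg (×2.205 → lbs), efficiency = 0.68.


points = lbs × PPG × eff / vol
lbs = 7.3 × 2.205 = 16.0965
points = 16.0965 × 38 × 0.68 / 7.4

56.2072 points


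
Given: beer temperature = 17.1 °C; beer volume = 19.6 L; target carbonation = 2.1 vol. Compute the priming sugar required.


residual = 14.695·(0.01821 + 0.09011·e^(−0.04·T));  sugar = (target − residual)·4.0·V
residual = 14.695·(0.01821 + 0.09011·e^(−0.04·17.1)) = 0.9358
sugar = (2.1 − 0.9358)·4.0·19.6

91.2762 g


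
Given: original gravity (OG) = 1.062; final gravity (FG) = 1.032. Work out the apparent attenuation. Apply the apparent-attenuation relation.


AA = (OG − FG)/(OG − 1) · 100
AA = (1.062 − 1.032)/(1.062 − 1) · 100

48.3871 %


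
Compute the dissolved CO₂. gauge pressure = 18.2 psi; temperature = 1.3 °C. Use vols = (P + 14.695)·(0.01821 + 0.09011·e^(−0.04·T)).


vols = (18.2 + 14.695)·(0.01821 + 0.09011·e^(−0.04·1.3))

3.4130 volumes


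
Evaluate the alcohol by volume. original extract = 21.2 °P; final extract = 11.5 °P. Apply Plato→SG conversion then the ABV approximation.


SG = 259/(259 − P);  ABV = (OG − FG)·131.25
OG = 259/(259 − 21.2) = 1.0892
FG = 259/(259 − 11.5) = 1.0465
ABV = (1.0892 − 1.0465)·131.25

5.6025 % ABV


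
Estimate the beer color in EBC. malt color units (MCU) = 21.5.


SRM = 1.4922·MCU^0.6859;  EBC = SRM·1.97
SRM = 1.4922·21.5^0.6859 = 12.2390
EBC = 12.2390·1.97

24.1109 EBC


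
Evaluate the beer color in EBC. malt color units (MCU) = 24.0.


SRM = 1.4922·MCU^0.6859;  EBC = SRM·1.97
SRM = 1.4922·24.0^0.6859 = 13.1982
EBC = 13.1982·1.97

26.0004 EBC


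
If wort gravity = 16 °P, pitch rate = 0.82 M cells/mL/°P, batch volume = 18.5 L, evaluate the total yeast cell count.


cells (billions) = rate · V_L · °P
cells = 0.82 · 18.5 · 16

242.7200 billion cells


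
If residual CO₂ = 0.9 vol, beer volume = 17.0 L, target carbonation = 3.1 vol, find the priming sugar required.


sugar = (target − residual)·4.0·V
sugar = (3.1 − 0.9)·4.0·17.0

149.6000 g


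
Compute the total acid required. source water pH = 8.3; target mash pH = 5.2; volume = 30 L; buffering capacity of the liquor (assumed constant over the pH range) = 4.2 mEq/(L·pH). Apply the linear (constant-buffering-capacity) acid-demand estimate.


acid = buffering capacity · (pH_source − pH_target) · V
acid = 4.2 · (8.3 − 5.2) · 30

390.6000 mEq


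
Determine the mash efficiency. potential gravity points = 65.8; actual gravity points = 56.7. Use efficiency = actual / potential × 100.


efficiency = 56.7 / 65.8 × 100

86.1702 %


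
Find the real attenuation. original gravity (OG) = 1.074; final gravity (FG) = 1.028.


AA = (OG−FG)/(OG−1)·100;  RA = AA·0.8192
AA = (1.074 − 1.028)/(1.074 − 1)·100 = 62.1622
RA = 62.1622·0.8192

50.9232 %


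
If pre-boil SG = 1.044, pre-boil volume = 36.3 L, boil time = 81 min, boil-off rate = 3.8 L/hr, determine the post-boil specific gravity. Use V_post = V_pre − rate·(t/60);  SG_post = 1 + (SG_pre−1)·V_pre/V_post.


V_post = 36.3 − 3.8·(81/60) = 31.1700
SG_post = 1 + (1.044 − 1)·36.3/31.1700

1.0512


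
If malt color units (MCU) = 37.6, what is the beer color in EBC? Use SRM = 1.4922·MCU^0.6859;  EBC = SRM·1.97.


SRM = 1.4922·37.6^0.6859 = 17.9576
EBC = 17.9576·1.97

35.3765 EBC


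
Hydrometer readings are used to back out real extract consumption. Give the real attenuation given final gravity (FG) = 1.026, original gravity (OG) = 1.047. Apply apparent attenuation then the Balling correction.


AA = (OG−FG)/(OG−1)·100;  RA = AA·0.8192
AA = (1.047 − 1.026)/(1.047 − 1)·100 = 44.6809
RA = 44.6809·0.8192

36.6026 %


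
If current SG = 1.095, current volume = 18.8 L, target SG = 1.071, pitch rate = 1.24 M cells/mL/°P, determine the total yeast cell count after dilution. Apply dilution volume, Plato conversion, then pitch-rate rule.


V_w = V·((SG_c−1)/(SG_t−1)−1);  °P = 259 − 259/SG_t;  cells = rate·(V+V_w)·°P
V_w = 18.8·((1.095−1)/(1.071−1)−1) = 6.3549
V_final = 18.8 + 6.3549 = 25.1549
°P = 259 − 259/1.071 = 17.1699
cells = 1.24·25.1549·17.1699

535.5665 billion cells


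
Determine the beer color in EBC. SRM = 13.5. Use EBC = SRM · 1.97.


EBC = 13.5 · 1.97

26.5950 EBC


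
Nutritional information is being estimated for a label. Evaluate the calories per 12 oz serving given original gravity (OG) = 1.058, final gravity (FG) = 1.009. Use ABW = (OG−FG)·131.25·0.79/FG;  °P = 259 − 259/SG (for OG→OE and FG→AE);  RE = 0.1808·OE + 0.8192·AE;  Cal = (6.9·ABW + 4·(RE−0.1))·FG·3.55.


ABW = (1.058 − 1.009)·131.25·0.79/1.009 = 5.0354
OE = 259 − 259/1.058 = 14.1985 °P
AE = 259 − 259/1.009 = 2.3102 °P
RE = 0.1808·14.1985 + 0.8192·2.3102 = 4.4596 °P
Cal = (6.9·5.0354 + 4·(4.4596−0.1))·1.009·3.55

186.9150 kcal


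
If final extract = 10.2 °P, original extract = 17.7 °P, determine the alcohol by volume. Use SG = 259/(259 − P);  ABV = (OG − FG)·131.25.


OG = 259/(259 − 17.7) = 1.0734
FG = 259/(259 − 10.2) = 1.0410
ABV = (1.0734 − 1.0410)·131.25

4.2467 % ABV


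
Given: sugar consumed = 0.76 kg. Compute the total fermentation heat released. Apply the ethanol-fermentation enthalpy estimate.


Q = m_sugar · 590 kJ/kg
Q = 0.76 · 590

448.4000 kJ


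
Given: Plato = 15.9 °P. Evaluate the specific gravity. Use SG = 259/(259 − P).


SG = 259/(259 − 15.9)

1.0654


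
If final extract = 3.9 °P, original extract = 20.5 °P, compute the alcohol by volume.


SG = 259/(259 − P);  ABV = (OG − FG)·131.25
OG = 259/(259 − 20.5) = 1.0860
FG = 259/(259 − 3.9) = 1.0153
ABV = (1.0860 − 1.0153)·131.25

9.2749 % ABV


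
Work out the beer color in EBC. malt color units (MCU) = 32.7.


SRM = 1.4922·MCU^0.6859;  EBC = SRM·1.97
SRM = 1.4922·32.7^0.6859 = 16.3176
EBC = 16.3176·1.97

32.1456 EBC


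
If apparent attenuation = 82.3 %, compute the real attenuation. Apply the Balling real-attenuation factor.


RA = AA · 0.8192
RA = 82.3 · 0.8192

67.4202 %


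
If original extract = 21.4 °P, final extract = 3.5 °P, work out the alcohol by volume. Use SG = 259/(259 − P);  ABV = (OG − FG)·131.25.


OG = 259/(259 − 21.4) = 1.0901
FG = 259/(259 − 3.5) = 1.0137
ABV = (1.0901 − 1.0137)·131.25

10.0234 % ABV


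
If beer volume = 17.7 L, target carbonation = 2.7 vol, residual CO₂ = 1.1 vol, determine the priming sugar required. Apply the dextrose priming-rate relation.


sugar = (target − residual)·4.0·V
sugar = (2.7 − 1.1)·4.0·17.7

113.2800 g


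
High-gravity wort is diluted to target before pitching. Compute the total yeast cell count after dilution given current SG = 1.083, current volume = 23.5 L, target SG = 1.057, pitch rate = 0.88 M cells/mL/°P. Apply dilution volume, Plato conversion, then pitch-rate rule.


V_w = V·((SG_c−1)/(SG_t−1)−1);  °P = 259 − 259/SG_t;  cells = rate·(V+V_w)·°P
V_w = 23.5·((1.083−1)/(1.057−1)−1) = 10.7193
V_final = 23.5 + 10.7193 = 34.2193
°P = 259 − 259/1.057 = 13.9669
cells = 0.88·34.2193·13.9669

420.5846 billion cells


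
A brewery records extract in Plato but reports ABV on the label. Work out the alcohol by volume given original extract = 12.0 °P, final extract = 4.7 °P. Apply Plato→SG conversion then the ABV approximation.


SG = 259/(259 − P);  ABV = (OG − FG)·131.25
OG = 259/(259 − 12.0) = 1.0486
FG = 259/(259 − 4.7) = 1.0185
ABV = (1.0486 − 1.0185)·131.25

3.9507 % ABV


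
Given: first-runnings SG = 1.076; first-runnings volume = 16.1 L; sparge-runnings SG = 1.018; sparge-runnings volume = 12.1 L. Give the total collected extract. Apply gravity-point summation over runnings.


total = Σ (SG_i − 1)·1000·V_i
first = (1.076 − 1)·1000·16.1 = 1223.6000
sparge = (1.018 − 1)·1000·12.1 = 217.8000
total = 1223.6000 + 217.8000

1441.4000 gravity·L


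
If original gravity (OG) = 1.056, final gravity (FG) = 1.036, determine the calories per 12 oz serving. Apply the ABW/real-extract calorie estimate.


ABW = (OG−FG)·131.25·0.79/FG;  °P = 259 − 259/SG (for OG→OE and FG→AE);  RE = 0.1808·OE + 0.8192·AE;  Cal = (6.9·ABW + 4·(RE−0.1))·FG·3.55
ABW = (1.056 − 1.036)·131.25·0.79/1.036 = 2.0017
OE = 259 − 259/1.056 = 13.7348 °P
AE = 259 − 259/1.036 = 9.0000 °P
RE = 0.1808·13.7348 + 0.8192·9.0000 = 9.8561 °P
Cal = (6.9·2.0017 + 4·(9.8561−0.1))·1.036·3.55

194.3199 kcal


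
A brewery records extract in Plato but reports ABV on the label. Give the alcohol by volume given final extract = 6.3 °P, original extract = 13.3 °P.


SG = 259/(259 − P);  ABV = (OG − FG)·131.25
OG = 259/(259 − 13.3) = 1.0541
FG = 259/(259 − 6.3) = 1.0249
ABV = (1.0541 − 1.0249)·131.25

3.8325 % ABV


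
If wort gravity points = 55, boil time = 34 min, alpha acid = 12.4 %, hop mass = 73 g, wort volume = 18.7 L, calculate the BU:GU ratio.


U = 1.65·0.000125^(GP/1000)·(1−e^(−0.04t))/4.15;  IBU = (α/100)·m·U·1000/V;  BU:GU = IBU/GP
U = 1.65·0.000125^(55/1000)·(1−e^(−0.04·34))/4.15 = 0.1803
IBU = (12.4/100)·73·0.1803·1000/18.7 = 87.2682
BU:GU = 87.2682/55

1.5867


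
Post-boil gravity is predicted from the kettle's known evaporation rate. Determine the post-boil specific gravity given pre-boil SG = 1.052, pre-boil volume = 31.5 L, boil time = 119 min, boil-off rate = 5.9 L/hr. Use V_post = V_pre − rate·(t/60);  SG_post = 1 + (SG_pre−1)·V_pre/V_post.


V_post = 31.5 − 5.9·(119/60) = 19.7983
SG_post = 1 + (1.052 − 1)·31.5/19.7983

1.0827


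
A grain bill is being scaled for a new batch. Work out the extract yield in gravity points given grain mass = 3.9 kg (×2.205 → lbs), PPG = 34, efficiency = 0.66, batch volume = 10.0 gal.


points = lbs × PPG × eff / vol
lbs = 3.9 × 2.205 = 8.5995
points = 8.5995 × 34 × 0.66 / 10.0

19.2973 points


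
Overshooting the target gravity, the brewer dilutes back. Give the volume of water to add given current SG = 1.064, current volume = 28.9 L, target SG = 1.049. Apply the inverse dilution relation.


V_water = V·((SG_curr − 1)/(SG_target − 1) − 1)
V_water = 28.9·((1.064 − 1)/(1.049 − 1) − 1)

8.8469 L


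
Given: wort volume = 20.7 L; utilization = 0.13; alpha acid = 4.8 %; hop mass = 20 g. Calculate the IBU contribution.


IBU = (α/100)·mass·U·1000 / V
IBU = (4.8/100)·20·0.13·1000 / 20.7

6.0290 IBU


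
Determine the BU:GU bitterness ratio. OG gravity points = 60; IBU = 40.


BU:GU = IBU / OG_points
BU:GU = 40 / 60

0.6667


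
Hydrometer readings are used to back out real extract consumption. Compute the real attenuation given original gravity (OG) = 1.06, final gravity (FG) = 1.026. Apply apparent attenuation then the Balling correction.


AA = (OG−FG)/(OG−1)·100;  RA = AA·0.8192
AA = (1.06 − 1.026)/(1.06 − 1)·100 = 56.6667
RA = 56.6667·0.8192

46.4213 %


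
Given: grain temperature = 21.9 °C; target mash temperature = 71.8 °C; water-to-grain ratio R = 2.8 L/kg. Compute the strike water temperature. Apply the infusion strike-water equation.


T_strike = (0.41/R)·(T_mash − T_grain) + T_mash
T_strike = (0.41/2.8)·(71.8 − 21.9) + 71.8

79.1068 °C


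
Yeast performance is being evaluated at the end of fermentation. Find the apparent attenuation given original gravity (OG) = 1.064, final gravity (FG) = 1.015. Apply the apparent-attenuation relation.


AA = (OG − FG)/(OG − 1) · 100
AA = (1.064 − 1.015)/(1.064 − 1) · 100

76.5625 %


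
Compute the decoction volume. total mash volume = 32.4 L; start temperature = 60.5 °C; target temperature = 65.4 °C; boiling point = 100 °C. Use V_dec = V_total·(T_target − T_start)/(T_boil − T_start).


V_dec = 32.4·(65.4 − 60.5)/(100 − 60.5)

4.0192 L


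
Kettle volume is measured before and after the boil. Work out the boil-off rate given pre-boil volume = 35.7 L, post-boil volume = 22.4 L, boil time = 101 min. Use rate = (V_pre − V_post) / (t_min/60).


rate = (35.7 − 22.4) / (101/60)

7.9010 L/hr


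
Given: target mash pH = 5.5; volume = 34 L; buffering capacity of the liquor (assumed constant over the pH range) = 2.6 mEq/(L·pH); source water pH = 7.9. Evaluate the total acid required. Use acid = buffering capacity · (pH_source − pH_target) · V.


acid = 2.6 · (7.9 − 5.5) · 34

212.1600 mEq


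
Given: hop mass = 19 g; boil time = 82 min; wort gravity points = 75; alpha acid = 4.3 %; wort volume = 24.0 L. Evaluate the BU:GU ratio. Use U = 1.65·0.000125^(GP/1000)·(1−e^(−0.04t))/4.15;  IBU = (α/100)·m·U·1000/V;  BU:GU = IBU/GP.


U = 1.65·0.000125^(75/1000)·(1−e^(−0.04·82))/4.15 = 0.1950
IBU = (4.3/100)·19·0.1950·1000/24.0 = 6.6383
BU:GU = 6.6383/75

0.0885


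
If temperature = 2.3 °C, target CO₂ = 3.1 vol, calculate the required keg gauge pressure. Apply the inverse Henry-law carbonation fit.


psi = vols/(0.01821 + 0.09011·e^(−0.04·T)) − 14.695
psi = 3.1/(0.01821 + 0.09011·e^(−0.04·2.3)) − 14.695

16.1816 psi


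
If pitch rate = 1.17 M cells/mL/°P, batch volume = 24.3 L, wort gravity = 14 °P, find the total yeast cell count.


cells (billions) = rate · V_L · °P
cells = 1.17 · 24.3 · 14

398.0340 billion cells


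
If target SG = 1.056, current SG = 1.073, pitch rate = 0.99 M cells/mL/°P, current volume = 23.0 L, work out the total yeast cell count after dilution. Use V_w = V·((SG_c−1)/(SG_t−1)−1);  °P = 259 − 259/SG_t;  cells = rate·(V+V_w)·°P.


V_w = 23.0·((1.073−1)/(1.056−1)−1) = 6.9821
V_final = 23.0 + 6.9821 = 29.9821
°P = 259 − 259/1.056 = 13.7348
cells = 0.99·29.9821·13.7348

407.6822 billion cells


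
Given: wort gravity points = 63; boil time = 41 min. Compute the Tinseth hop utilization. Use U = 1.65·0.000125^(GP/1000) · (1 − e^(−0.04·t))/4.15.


bigness = 1.65·0.000125^(63/1000) = 0.9367
boil_factor = (1 − e^(−0.04·41))/4.15 = 0.1942
U = 0.9367 · 0.1942

0.1819


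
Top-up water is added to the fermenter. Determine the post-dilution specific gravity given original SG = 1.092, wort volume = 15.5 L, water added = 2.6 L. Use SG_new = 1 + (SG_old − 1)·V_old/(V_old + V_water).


pts = (1.092 − 1)·1000·15.5/(15.5 + 2.6) = 78.7845
SG_new = 1 + 78.7845/1000

1.0788


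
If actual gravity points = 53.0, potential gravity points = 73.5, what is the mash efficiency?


efficiency = actual / potential × 100
efficiency = 53.0 / 73.5 × 100

72.1088 %


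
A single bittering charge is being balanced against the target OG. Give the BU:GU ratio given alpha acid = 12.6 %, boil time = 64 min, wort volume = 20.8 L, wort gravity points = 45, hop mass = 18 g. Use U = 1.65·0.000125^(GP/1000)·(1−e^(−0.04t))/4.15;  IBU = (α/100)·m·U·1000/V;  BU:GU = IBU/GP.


U = 1.65·0.000125^(45/1000)·(1−e^(−0.04·64))/4.15 = 0.2448
IBU = (12.6/100)·18·0.2448·1000/20.8 = 26.6953
BU:GU = 26.6953/45

0.5932


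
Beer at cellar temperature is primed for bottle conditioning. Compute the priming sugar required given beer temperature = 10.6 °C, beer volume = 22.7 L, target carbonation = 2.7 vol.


residual = 14.695·(0.01821 + 0.09011·e^(−0.04·T));  sugar = (target − residual)·4.0·V
residual = 14.695·(0.01821 + 0.09011·e^(−0.04·10.6)) = 1.1342
sugar = (2.7 − 1.1342)·4.0·22.7

142.1781 g


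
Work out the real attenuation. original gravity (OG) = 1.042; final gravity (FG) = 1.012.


AA = (OG−FG)/(OG−1)·100;  RA = AA·0.8192
AA = (1.042 − 1.012)/(1.042 − 1)·100 = 71.4286
RA = 71.4286·0.8192

58.5143 %


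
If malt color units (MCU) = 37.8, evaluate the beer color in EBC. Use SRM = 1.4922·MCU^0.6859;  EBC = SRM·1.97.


SRM = 1.4922·37.8^0.6859 = 18.0231
EBC = 18.0231·1.97

35.5054 EBC


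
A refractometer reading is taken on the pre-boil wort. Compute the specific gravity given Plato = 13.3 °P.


SG = 259/(259 − P)
SG = 259/(259 − 13.3)

1.0541


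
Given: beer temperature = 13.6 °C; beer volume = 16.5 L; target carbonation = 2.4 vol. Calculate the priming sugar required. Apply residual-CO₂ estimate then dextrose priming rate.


residual = 14.695·(0.01821 + 0.09011·e^(−0.04·T));  sugar = (target − residual)·4.0·V
residual = 14.695·(0.01821 + 0.09011·e^(−0.04·13.6)) = 1.0362
sugar = (2.4 − 1.0362)·4.0·16.5

90.0127 g


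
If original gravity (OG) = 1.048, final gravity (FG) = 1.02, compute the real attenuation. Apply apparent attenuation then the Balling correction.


AA = (OG−FG)/(OG−1)·100;  RA = AA·0.8192
AA = (1.048 − 1.02)/(1.048 − 1)·100 = 58.3333
RA = 58.3333·0.8192

47.7867 %


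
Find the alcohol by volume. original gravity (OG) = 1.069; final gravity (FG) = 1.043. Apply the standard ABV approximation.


ABV = (OG − FG) · 131.25
ABV = (1.069 − 1.043) · 131.25

3.4125 % ABV


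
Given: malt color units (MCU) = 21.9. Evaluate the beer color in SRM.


SRM = 1.4922 · MCU^0.6859
SRM = 1.4922 · 21.9^0.6859

12.3947 SRM


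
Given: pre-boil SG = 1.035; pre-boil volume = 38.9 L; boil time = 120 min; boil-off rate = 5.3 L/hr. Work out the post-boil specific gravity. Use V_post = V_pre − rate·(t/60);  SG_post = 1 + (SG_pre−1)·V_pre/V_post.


V_post = 38.9 − 5.3·(120/60) = 28.3000
SG_post = 1 + (1.035 − 1)·38.9/28.3000

1.0481


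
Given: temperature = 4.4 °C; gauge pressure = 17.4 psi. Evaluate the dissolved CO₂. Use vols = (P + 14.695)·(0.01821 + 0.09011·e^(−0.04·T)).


vols = (17.4 + 14.695)·(0.01821 + 0.09011·e^(−0.04·4.4))

3.0098 volumes


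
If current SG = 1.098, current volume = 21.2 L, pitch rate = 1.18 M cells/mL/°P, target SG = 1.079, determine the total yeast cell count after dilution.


V_w = V·((SG_c−1)/(SG_t−1)−1);  °P = 259 − 259/SG_t;  cells = rate·(V+V_w)·°P
V_w = 21.2·((1.098−1)/(1.079−1)−1) = 5.0987
V_final = 21.2 + 5.0987 = 26.2987
°P = 259 − 259/1.079 = 18.9629
cells = 1.18·26.2987·18.9629

588.4672 billion cells


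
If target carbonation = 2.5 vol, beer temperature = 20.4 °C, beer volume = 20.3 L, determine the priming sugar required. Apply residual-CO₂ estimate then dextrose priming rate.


residual = 14.695·(0.01821 + 0.09011·e^(−0.04·T));  sugar = (target − residual)·4.0·V
residual = 14.695·(0.01821 + 0.09011·e^(−0.04·20.4)) = 0.8531
sugar = (2.5 − 0.8531)·4.0·20.3

133.7252 g


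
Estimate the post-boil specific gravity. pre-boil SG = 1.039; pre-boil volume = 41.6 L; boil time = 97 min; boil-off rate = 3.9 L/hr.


V_post = V_pre − rate·(t/60);  SG_post = 1 + (SG_pre−1)·V_pre/V_post
V_post = 41.6 − 3.9·(97/60) = 35.2950
SG_post = 1 + (1.039 − 1)·41.6/35.2950

1.0460


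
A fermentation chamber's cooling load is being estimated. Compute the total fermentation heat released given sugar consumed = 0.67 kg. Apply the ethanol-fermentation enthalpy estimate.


Q = m_sugar · 590 kJ/kg
Q = 0.67 · 590

395.3000 kJ


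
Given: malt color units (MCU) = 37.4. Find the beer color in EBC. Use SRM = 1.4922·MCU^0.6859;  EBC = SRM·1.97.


SRM = 1.4922·37.4^0.6859 = 17.8920
EBC = 17.8920·1.97

35.2473 EBC


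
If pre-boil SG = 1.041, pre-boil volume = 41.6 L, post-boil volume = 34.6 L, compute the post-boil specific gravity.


SG_post = 1 + (SG_pre − 1)·V_pre/V_post
pts_pre = (1.041 − 1)·1000 = 41.0000
pts_post = 41.0000·41.6/34.6 = 49.2948
SG_post = 1 + 49.2948/1000

1.0493


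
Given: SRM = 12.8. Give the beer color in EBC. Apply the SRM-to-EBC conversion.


EBC = SRM · 1.97
EBC = 12.8 · 1.97

25.2160 EBC


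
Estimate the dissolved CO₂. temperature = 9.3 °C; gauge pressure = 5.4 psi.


vols = (P + 14.695)·(0.01821 + 0.09011·e^(−0.04·T))
vols = (5.4 + 14.695)·(0.01821 + 0.09011·e^(−0.04·9.3))

1.6142 volumes


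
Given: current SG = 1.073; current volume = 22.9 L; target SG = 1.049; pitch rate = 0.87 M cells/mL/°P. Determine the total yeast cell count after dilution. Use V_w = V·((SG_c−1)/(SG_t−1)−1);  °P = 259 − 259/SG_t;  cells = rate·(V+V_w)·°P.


V_w = 22.9·((1.073−1)/(1.049−1)−1) = 11.2163
V_final = 22.9 + 11.2163 = 34.1163
°P = 259 − 259/1.049 = 12.0982
cells = 0.87·34.1163·12.0982

359.0888 billion cells


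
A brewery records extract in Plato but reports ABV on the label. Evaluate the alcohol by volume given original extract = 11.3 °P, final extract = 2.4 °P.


SG = 259/(259 − P);  ABV = (OG − FG)·131.25
OG = 259/(259 − 11.3) = 1.0456
FG = 259/(259 − 2.4) = 1.0094
ABV = (1.0456 − 1.0094)·131.25

4.7600 % ABV


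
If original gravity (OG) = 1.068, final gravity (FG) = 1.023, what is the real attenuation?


AA = (OG−FG)/(OG−1)·100;  RA = AA·0.8192
AA = (1.068 − 1.023)/(1.068 − 1)·100 = 66.1765
RA = 66.1765·0.8192

54.2118 %


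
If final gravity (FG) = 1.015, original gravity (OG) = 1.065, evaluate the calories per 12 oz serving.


ABW = (OG−FG)·131.25·0.79/FG;  °P = 259 − 259/SG (for OG→OE and FG→AE);  RE = 0.1808·OE + 0.8192·AE;  Cal = (6.9·ABW + 4·(RE−0.1))·FG·3.55
ABW = (1.065 − 1.015)·131.25·0.79/1.015 = 5.1078
OE = 259 − 259/1.065 = 15.8075 °P
AE = 259 − 259/1.015 = 3.8276 °P
RE = 0.1808·15.8075 + 0.8192·3.8276 = 5.9936 °P
Cal = (6.9·5.1078 + 4·(5.9936−0.1))·1.015·3.55

211.9351 kcal


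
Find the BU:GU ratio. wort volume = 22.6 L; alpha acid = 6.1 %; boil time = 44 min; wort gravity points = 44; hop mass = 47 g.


U = 1.65·0.000125^(GP/1000)·(1−e^(−0.04t))/4.15;  IBU = (α/100)·m·U·1000/V;  BU:GU = IBU/GP
U = 1.65·0.000125^(44/1000)·(1−e^(−0.04·44))/4.15 = 0.2217
IBU = (6.1/100)·47·0.2217·1000/22.6 = 28.1207
BU:GU = 28.1207/44

0.6391


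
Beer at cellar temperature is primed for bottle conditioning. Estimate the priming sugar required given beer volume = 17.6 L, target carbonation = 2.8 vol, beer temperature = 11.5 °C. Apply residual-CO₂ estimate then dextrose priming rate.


residual = 14.695·(0.01821 + 0.09011·e^(−0.04·T));  sugar = (target − residual)·4.0·V
residual = 14.695·(0.01821 + 0.09011·e^(−0.04·11.5)) = 1.1035
sugar = (2.8 − 1.1035)·4.0·17.6

119.4322 g


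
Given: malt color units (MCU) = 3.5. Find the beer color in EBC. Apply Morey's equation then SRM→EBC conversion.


SRM = 1.4922·MCU^0.6859;  EBC = SRM·1.97
SRM = 1.4922·3.5^0.6859 = 3.5237
EBC = 3.5237·1.97

6.9418 EBC


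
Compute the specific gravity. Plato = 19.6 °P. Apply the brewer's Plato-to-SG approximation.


SG = 259/(259 − P)
SG = 259/(259 − 19.6)

1.0819


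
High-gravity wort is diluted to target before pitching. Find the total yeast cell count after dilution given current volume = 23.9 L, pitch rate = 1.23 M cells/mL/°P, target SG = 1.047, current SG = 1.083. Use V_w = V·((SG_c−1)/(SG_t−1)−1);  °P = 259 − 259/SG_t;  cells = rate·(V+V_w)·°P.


V_w = 23.9·((1.083−1)/(1.047−1)−1) = 18.3064
V_final = 23.9 + 18.3064 = 42.2064
°P = 259 − 259/1.047 = 11.6266
cells = 1.23·42.2064·11.6266

603.5791 billion cells


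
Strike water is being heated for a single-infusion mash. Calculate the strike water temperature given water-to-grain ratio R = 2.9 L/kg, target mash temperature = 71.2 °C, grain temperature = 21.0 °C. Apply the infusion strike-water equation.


T_strike = (0.41/R)·(T_mash − T_grain) + T_mash
T_strike = (0.41/2.9)·(71.2 − 21.0) + 71.2

78.2972 °C


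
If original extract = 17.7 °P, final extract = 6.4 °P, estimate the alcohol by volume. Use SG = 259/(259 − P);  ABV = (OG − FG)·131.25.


OG = 259/(259 − 17.7) = 1.0734
FG = 259/(259 − 6.4) = 1.0253
ABV = (1.0734 − 1.0253)·131.25

6.3021 % ABV


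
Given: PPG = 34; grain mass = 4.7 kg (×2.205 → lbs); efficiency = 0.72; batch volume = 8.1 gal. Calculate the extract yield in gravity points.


points = lbs × PPG × eff / vol
lbs = 4.7 × 2.205 = 10.3635
points = 10.3635 × 34 × 0.72 / 8.1

31.3208 points


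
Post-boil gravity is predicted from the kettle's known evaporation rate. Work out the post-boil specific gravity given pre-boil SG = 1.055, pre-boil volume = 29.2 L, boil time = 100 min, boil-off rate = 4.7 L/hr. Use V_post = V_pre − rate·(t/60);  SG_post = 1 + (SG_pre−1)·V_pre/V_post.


V_post = 29.2 − 4.7·(100/60) = 21.3667
SG_post = 1 + (1.055 − 1)·29.2/21.3667

1.0752


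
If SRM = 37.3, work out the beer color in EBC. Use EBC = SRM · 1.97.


EBC = 37.3 · 1.97

73.4810 EBC


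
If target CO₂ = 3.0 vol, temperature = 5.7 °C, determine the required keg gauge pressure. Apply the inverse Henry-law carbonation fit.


psi = vols/(0.01821 + 0.09011·e^(−0.04·T)) − 14.695
psi = 3.0/(0.01821 + 0.09011·e^(−0.04·5.7)) − 14.695

18.6573 psi


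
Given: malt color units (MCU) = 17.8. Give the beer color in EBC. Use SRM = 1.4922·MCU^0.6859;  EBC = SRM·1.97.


SRM = 1.4922·17.8^0.6859 = 10.7520
EBC = 10.7520·1.97

21.1815 EBC


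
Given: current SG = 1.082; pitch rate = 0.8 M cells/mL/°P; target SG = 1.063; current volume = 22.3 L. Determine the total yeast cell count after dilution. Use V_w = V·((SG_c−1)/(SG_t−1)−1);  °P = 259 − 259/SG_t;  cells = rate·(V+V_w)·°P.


V_w = 22.3·((1.082−1)/(1.063−1)−1) = 6.7254
V_final = 22.3 + 6.7254 = 29.0254
°P = 259 − 259/1.063 = 15.3500
cells = 0.8·29.0254·15.3500

356.4308 billion cells


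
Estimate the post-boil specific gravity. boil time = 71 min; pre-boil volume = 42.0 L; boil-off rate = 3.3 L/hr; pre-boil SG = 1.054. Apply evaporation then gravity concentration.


V_post = V_pre − rate·(t/60);  SG_post = 1 + (SG_pre−1)·V_pre/V_post
V_post = 42.0 − 3.3·(71/60) = 38.0950
SG_post = 1 + (1.054 − 1)·42.0/38.0950

1.0595


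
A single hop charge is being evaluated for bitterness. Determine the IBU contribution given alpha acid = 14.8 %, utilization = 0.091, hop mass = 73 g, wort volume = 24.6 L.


IBU = (α/100)·mass·U·1000 / V
IBU = (14.8/100)·73·0.091·1000 / 24.6

39.9660 IBU


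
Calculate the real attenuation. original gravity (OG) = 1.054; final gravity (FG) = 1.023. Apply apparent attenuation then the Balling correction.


AA = (OG−FG)/(OG−1)·100;  RA = AA·0.8192
AA = (1.054 − 1.023)/(1.054 − 1)·100 = 57.4074
RA = 57.4074·0.8192

47.0281 %


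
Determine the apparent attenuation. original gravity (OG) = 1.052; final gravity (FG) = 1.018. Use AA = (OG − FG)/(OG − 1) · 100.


AA = (1.052 − 1.018)/(1.052 − 1) · 100

65.3846 %


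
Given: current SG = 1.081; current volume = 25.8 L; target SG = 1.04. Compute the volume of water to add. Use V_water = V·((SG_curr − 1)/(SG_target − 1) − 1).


V_water = 25.8·((1.081 − 1)/(1.04 − 1) − 1)

26.4450 L


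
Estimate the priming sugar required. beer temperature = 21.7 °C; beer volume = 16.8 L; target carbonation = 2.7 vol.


residual = 14.695·(0.01821 + 0.09011·e^(−0.04·T));  sugar = (target − residual)·4.0·V
residual = 14.695·(0.01821 + 0.09011·e^(−0.04·21.7)) = 0.8235
sugar = (2.7 − 0.8235)·4.0·16.8

126.1029 g


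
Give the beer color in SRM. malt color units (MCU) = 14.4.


SRM = 1.4922 · MCU^0.6859
SRM = 1.4922 · 14.4^0.6859

9.2971 SRM


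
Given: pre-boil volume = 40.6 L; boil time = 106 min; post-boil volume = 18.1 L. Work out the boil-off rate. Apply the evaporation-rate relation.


rate = (V_pre − V_post) / (t_min/60)
rate = (40.6 − 18.1) / (106/60)

12.7358 L/hr


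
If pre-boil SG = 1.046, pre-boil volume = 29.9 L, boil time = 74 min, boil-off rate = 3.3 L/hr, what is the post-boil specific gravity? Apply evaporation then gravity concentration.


V_post = V_pre − rate·(t/60);  SG_post = 1 + (SG_pre−1)·V_pre/V_post
V_post = 29.9 − 3.3·(74/60) = 25.8300
SG_post = 1 + (1.046 − 1)·29.9/25.8300

1.0532


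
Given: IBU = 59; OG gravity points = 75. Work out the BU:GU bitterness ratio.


BU:GU = IBU / OG_points
BU:GU = 59 / 75

0.7867


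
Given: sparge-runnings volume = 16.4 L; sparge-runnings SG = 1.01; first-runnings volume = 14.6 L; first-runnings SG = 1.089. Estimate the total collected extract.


total = Σ (SG_i − 1)·1000·V_i
first = (1.089 − 1)·1000·14.6 = 1299.4000
sparge = (1.01 − 1)·1000·16.4 = 164.0000
total = 1299.4000 + 164.0000

1463.4000 gravity·L


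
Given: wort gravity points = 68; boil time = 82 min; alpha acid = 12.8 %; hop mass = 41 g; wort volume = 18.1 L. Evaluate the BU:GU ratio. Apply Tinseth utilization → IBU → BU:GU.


U = 1.65·0.000125^(GP/1000)·(1−e^(−0.04t))/4.15;  IBU = (α/100)·m·U·1000/V;  BU:GU = IBU/GP
U = 1.65·0.000125^(68/1000)·(1−e^(−0.04·82))/4.15 = 0.2077
IBU = (12.8/100)·41·0.2077·1000/18.1 = 60.2121
BU:GU = 60.2121/68

0.8855


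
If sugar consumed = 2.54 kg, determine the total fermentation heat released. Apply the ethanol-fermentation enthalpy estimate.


Q = m_sugar · 590 kJ/kg
Q = 2.54 · 590

1498.6000 kJ


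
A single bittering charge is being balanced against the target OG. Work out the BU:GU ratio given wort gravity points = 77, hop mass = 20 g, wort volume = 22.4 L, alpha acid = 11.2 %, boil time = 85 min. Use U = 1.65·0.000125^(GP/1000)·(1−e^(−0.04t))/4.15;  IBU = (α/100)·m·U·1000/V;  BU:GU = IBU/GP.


U = 1.65·0.000125^(77/1000)·(1−e^(−0.04·85))/4.15 = 0.1924
IBU = (11.2/100)·20·0.1924·1000/22.4 = 19.2379
BU:GU = 19.2379/77

0.2498


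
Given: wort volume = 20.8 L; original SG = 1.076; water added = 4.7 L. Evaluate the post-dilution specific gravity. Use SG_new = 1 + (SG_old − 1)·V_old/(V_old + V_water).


pts = (1.076 − 1)·1000·20.8/(20.8 + 4.7) = 61.9922
SG_new = 1 + 61.9922/1000

1.0620


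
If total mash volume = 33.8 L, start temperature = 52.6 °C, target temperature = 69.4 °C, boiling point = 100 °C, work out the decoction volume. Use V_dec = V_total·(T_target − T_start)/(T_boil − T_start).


V_dec = 33.8·(69.4 − 52.6)/(100 − 52.6)

11.9797 L


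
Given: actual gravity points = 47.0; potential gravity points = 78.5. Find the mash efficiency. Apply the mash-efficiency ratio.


efficiency = actual / potential × 100
efficiency = 47.0 / 78.5 × 100

59.8726 %


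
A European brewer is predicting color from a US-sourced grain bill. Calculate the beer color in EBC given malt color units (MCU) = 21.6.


SRM = 1.4922·MCU^0.6859;  EBC = SRM·1.97
SRM = 1.4922·21.6^0.6859 = 12.2780
EBC = 12.2780·1.97

24.1877 EBC


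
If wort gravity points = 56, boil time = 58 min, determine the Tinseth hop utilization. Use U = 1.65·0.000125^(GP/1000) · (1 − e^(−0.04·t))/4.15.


bigness = 1.65·0.000125^(56/1000) = 0.9975
boil_factor = (1 − e^(−0.04·58))/4.15 = 0.2173
U = 0.9975 · 0.2173

0.2167


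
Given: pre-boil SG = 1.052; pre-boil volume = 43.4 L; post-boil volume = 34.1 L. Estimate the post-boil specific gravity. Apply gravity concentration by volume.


SG_post = 1 + (SG_pre − 1)·V_pre/V_post
pts_pre = (1.052 − 1)·1000 = 52.0000
pts_post = 52.0000·43.4/34.1 = 66.1818
SG_post = 1 + 66.1818/1000

1.0662
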